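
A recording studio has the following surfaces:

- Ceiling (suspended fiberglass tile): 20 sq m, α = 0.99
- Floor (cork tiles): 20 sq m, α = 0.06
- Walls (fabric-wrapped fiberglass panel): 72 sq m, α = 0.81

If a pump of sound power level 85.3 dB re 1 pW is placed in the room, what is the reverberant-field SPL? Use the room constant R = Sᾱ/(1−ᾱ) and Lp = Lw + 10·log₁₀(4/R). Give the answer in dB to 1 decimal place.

Σ(Sᵢαᵢ) = 20×0.99 + 20×0.06 + 72×0.81 = 79.320; total area S = 112.0 sq m.
ᾱ = 79.320/112.0 = 0.7082; R = Sᾱ/(1−ᾱ) = 79.320/(1−0.7082) = 271.830 sq m.
Lp = 85.3 + 10·log₁₀(4/271.830) = 85.3 + (-18.32) = 67.0 dB.

67.0 dB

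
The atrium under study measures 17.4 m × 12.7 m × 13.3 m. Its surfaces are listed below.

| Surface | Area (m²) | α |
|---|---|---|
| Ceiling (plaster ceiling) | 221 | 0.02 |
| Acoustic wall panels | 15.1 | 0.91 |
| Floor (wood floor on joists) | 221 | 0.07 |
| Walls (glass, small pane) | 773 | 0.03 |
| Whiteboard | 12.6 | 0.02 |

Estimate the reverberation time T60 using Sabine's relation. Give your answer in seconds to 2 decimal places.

Equivalent absorption area: A = 221·0.02 + 15.1·0.91 + 221·0.07 + 773·0.03 + 12.6·0.02 = 57.073 m².
Room volume: 2939.034 m³.
RT60 = 0.161 · V / A = 0.161 × 2939.034 / 57.073 = 8.29 s.

8.29 sec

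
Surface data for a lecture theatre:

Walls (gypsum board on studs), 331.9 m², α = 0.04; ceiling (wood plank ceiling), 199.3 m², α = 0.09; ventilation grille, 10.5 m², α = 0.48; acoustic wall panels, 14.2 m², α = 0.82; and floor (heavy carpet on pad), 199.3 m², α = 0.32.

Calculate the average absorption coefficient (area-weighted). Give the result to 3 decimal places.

0.148

S = Σ Sᵢ = 331.9 + 199.3 + 10.5 + 14.2 + 199.3 = 755.2 m².
A = 331.9·0.04 + 199.3·0.09 + 10.5·0.48 + 14.2·0.82 + 199.3·0.32 = 111.673 sabins.
ᾱ = 111.673 / 755.2 = 0.148.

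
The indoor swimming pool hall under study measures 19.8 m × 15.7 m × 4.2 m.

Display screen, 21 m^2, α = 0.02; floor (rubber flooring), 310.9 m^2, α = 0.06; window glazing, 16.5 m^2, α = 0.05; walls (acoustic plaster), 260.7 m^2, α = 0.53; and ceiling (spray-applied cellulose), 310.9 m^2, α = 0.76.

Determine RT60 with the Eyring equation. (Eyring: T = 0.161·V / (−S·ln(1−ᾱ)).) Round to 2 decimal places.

S = Σ Sᵢ = 920.0 m^2.
Σ(Sᵢαᵢ) = 21·0.02 + 310.9·0.06 + 16.5·0.05 + 260.7·0.53 + 310.9·0.76 = 394.354.
ᾱ = 394.354 / 920.0 = 0.4286.
−S·ln(1−ᾱ) = −920.0 × ln(1 − 0.4286) = 514.893.
V = 19.8 × 15.7 × 4.2 = 1305.612 m³.
RT60 = 0.161 × 1305.612 / 514.893 = 0.41 s.

0.41 s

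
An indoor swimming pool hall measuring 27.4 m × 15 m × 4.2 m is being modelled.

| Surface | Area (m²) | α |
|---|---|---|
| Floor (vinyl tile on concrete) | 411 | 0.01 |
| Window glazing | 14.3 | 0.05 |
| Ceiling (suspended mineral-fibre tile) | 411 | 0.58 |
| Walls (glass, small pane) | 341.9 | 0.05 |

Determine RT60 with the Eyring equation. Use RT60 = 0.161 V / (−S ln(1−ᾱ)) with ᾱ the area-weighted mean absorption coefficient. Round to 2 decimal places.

0.94 s

S = Σ Sᵢ = 1178.2 m².
Absorption A = 411×0.01 + 14.3×0.05 + 411×0.58 + 341.9×0.05 = 260.300 sabins.
ᾱ = 260.300 / 1178.2 = 0.2209.
Eyring denominator: −S ln(1−ᾱ) = 294.097.
V = 27.4 × 15 × 4.2 = 1726.2 m³.
T = 0.161·V/[−S·ln(1−ᾱ)] = 0.161·1726.2/294.097 = 0.94 s.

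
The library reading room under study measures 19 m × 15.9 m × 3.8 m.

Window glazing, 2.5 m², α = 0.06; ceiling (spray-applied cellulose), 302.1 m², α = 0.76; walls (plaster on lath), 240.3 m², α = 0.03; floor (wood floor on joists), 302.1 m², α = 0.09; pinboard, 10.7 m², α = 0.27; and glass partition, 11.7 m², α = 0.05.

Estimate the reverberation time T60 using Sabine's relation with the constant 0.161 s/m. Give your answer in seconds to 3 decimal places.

0.691 s

A = Σ Sᵢαᵢ = 2.5·0.06 + 302.1·0.76 + 240.3·0.03 + 302.1·0.09 + 10.7·0.27 + 11.7·0.05 = 267.618 sabins.
Volume V = 19 × 15.9 × 3.8 = 1147.98 m³.
Sabine: RT60 = 0.161 × 1147.98 / 267.618 = 0.691 s.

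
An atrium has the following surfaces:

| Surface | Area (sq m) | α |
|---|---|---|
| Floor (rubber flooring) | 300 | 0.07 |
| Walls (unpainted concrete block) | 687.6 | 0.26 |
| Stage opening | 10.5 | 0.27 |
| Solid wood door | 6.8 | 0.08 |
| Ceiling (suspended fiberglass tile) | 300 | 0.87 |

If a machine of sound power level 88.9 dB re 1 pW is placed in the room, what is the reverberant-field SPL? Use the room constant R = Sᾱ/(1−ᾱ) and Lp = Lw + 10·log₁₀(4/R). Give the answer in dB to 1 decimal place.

66.3 dB

Σ(Sᵢαᵢ) = 300×0.07 + 687.6×0.26 + 10.5×0.27 + 6.8×0.08 + 300×0.87 = 464.155; total area S = 1304.9 sq m.
ᾱ = 464.155/1304.9 = 0.3557; R = Sᾱ/(1−ᾱ) = 464.155/(1−0.3557) = 720.402 sq m.
Lp = 88.9 + 10·log₁₀(4/720.402) = 88.9 + (-22.56) = 66.3 dB.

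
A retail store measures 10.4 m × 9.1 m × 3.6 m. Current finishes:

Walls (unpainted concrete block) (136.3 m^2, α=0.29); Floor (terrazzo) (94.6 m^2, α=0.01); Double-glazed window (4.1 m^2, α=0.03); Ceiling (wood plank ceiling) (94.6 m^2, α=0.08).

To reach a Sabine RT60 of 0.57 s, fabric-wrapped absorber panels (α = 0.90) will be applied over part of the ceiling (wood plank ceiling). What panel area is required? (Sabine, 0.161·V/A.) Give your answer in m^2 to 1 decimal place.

A₁ = Σ Sᵢαᵢ = 136.3×0.29 + 94.6×0.01 + 4.1×0.03 + 94.6×0.08 = 48.164 sabins.
Required A₂ = 0.161·340.704/0.57 = 96.234 sabins.
Absorption to add: 96.234 − 48.164 = 48.070 sabins.
Each m^2 of panel replacing the ceiling (wood plank ceiling) adds (0.90 − 0.08) = 0.82 sabins.
Panel area = 48.070 / 0.82 = 58.6 m^2.

58.6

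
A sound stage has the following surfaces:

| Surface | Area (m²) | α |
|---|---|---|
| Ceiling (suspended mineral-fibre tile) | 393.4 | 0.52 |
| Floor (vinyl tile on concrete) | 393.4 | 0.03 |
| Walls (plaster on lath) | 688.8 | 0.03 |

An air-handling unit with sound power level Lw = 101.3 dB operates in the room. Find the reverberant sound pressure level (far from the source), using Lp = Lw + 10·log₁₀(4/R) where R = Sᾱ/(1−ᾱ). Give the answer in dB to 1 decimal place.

Σ(Sᵢαᵢ) = 393.4×0.52 + 393.4×0.03 + 688.8×0.03 = 237.034; total area S = 1475.6 m².
ᾱ = 0.1606, so room constant R = A/(1−ᾱ) = 282.385 m².
Lp = Lw + 10 log₁₀(4/R) = 101.3 -18.49 = 82.8 dB.

82.8 dB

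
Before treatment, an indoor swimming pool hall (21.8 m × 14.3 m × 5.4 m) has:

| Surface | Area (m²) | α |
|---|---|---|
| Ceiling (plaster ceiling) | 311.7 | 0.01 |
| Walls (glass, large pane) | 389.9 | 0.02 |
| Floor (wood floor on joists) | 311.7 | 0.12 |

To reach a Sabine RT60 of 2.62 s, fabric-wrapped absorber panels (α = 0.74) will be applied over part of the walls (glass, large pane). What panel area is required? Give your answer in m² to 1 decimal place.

76.6

Total absorption A₁ = 311.7×0.01 + 389.9×0.02 + 311.7×0.12
  = 3.117 + 7.798 + 37.404 = 48.319 m² sabins.
V = 1683.396 m³. Target absorption A₂ = 0.161 × 1683.396 / 2.62 = 103.445 sabins.
ΔA needed = 103.445 − 48.319 = 55.126 sabins.
Net gain per m²: Δα = 0.74 − 0.02 = 0.72.
Area = ΔA/Δα = 55.126/0.72 = 76.6 m².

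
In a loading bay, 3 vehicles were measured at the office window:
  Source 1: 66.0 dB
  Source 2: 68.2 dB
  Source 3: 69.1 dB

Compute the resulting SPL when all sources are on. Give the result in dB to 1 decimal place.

Converting to relative power and adding: 10^(66.0/10) + 10^(68.2/10) + 10^(69.1/10) = 1.872e+07.
Combined level = 10 log₁₀(1.872e+07) = 72.7 dB.

72.7 dB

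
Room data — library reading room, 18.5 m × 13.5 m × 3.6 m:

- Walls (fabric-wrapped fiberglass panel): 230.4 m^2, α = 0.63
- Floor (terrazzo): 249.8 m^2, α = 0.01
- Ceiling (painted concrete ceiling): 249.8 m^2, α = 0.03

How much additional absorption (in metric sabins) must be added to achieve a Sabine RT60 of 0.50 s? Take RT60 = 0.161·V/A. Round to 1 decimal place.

Total absorption A₁ = 230.4*0.63 + 249.8*0.01 + 249.8*0.03
  = 145.152 + 2.498 + 7.494 = 155.144 m^2 sabins.
Target A₂ = 0.161·899.1/0.50 = 289.510 sabins (V = 899.1 m³).
Additional absorption ΔA = 289.510 − 155.144 = 134.4 sabins.

134.4 sabins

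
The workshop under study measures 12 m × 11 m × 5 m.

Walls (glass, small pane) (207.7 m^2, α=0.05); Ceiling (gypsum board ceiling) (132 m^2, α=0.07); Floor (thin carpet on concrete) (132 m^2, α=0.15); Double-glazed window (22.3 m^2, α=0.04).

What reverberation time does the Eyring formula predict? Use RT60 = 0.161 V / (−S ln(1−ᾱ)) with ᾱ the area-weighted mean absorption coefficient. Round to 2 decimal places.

2.53 sec

Total surface area S = 207.7 + 132 + 132 + 22.3 = 494.0 m^2.
Absorption A = 207.7·0.05 + 132·0.07 + 132·0.15 + 22.3·0.04 = 40.317 sabins.
ᾱ = 40.317 / 494.0 = 0.0816.
Eyring denominator: −S ln(1−ᾱ) = 42.050.
V = 12 × 11 × 5 = 660 m³.
T = 0.161·V/[−S·ln(1−ᾱ)] = 0.161·660/42.050 = 2.53 s.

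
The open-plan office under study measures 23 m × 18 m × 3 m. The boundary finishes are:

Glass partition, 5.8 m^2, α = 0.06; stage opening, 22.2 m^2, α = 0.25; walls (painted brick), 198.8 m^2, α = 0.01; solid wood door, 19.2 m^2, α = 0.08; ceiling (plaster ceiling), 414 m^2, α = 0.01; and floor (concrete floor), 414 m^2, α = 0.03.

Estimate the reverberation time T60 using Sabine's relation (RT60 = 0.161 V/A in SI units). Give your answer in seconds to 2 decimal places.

7.70 seconds

Equivalent absorption area: A = 5.8×0.06 + 22.2×0.25 + 198.8×0.01 + 19.2×0.08 + 414×0.01 + 414×0.03 = 25.982 m^2.
Volume V = 23 × 18 × 3 = 1242 m³.
T = 0.161 V/A = 0.161·1242/25.982 = 7.70 s.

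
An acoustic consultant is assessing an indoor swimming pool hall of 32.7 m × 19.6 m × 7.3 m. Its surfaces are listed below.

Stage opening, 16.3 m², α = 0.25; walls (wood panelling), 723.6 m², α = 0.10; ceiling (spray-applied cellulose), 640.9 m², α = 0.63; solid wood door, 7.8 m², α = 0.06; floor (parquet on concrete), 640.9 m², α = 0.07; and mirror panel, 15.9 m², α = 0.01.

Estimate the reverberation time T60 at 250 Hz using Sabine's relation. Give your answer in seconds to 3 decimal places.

Equivalent absorption area: A = 16.3·0.25 + 723.6·0.10 + 640.9·0.63 + 7.8·0.06 + 640.9·0.07 + 15.9·0.01 = 525.692 m².
Room volume: 4678.716 m³.
Sabine: RT60 = 0.161 × 4678.716 / 525.692 = 1.433 s.

1.433 seconds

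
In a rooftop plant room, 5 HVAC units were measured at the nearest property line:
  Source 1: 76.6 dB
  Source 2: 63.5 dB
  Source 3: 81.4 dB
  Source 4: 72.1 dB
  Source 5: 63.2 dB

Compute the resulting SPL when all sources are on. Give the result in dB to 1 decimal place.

Σ 10^(Lᵢ/10) = 2.043e+08.
L_total = 10·log₁₀(2.043e+08) = 83.1 dB.

83.1 dB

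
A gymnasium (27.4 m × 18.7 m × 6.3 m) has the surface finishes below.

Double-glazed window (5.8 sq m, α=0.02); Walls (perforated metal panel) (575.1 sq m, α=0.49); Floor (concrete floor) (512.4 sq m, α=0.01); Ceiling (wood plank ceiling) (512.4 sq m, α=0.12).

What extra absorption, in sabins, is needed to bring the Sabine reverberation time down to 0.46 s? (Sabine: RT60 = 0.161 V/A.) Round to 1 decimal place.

Equivalent absorption area: A₁ = 5.8*0.02 + 575.1*0.49 + 512.4*0.01 + 512.4*0.12 = 348.527 sq m.
Target A₂ = 0.161·3227.994/0.46 = 1129.798 sabins (V = 3227.994 m³).
Shortfall: 1129.798 − 348.527 = 781.3 sabins.

781.3 sabins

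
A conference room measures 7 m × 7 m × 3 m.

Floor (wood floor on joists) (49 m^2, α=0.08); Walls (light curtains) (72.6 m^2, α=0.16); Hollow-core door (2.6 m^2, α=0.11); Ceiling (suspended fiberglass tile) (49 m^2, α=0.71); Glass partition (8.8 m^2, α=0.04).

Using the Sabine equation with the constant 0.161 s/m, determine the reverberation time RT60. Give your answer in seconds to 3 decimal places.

Summing Sᵢαᵢ: 3.920 + 11.616 + 0.286 + 34.790 + 0.352 → A = 50.964 sabins.
V = 7·7·3 = 147 m³.
Sabine: RT60 = 0.161 × 147 / 50.964 = 0.464 s.

0.464 s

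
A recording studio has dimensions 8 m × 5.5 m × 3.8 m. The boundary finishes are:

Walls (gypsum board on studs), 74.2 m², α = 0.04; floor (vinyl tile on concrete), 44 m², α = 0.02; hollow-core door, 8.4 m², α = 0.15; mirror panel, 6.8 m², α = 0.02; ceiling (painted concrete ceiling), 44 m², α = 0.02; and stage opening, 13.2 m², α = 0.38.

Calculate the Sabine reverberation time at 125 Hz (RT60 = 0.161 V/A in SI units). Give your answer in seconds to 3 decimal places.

2.416 s

Total absorption A = 74.2*0.04 + 44*0.02 + 8.4*0.15 + 6.8*0.02 + 44*0.02 + 13.2*0.38
  = 2.968 + 0.880 + 1.260 + 0.136 + 0.880 + 5.016 = 11.140 m² sabins.
Volume V = 8 × 5.5 × 3.8 = 167.2 m³.
T = 0.161 V/A = 0.161·167.2/11.140 = 2.416 s.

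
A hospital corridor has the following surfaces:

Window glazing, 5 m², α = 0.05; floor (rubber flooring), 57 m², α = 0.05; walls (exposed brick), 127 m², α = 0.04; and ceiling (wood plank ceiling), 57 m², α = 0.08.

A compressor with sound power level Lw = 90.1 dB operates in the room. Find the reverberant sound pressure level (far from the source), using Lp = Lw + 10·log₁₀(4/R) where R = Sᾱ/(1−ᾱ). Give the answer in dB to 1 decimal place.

Σ(Sᵢαᵢ) = 5×0.05 + 57×0.05 + 127×0.04 + 57×0.08 = 12.740; total area S = 246.0 m².
ᾱ = 12.740/246.0 = 0.0518; R = Sᾱ/(1−ᾱ) = 12.740/(1−0.0518) = 13.436 m².
Lp = Lw + 10 log₁₀(4/R) = 90.1 -5.26 = 84.8 dB.

84.8 dB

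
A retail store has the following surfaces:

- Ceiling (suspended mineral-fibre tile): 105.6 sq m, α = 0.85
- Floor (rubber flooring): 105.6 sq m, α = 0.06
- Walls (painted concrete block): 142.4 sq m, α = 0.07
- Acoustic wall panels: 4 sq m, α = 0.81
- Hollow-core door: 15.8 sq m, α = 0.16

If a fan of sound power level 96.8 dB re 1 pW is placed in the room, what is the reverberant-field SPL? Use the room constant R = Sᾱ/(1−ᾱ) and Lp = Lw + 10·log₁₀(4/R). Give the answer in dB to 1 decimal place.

80.8 dB

Σ(Sᵢαᵢ) = 105.6×0.85 + 105.6×0.06 + 142.4×0.07 + 4×0.81 + 15.8×0.16 = 111.832; total area S = 373.4 sq m.
ᾱ = 0.2995, so room constant R = A/(1−ᾱ) = 159.646 sq m.
Lp = 96.8 + 10·log₁₀(4/159.646) = 96.8 + (-16.01) = 80.8 dB.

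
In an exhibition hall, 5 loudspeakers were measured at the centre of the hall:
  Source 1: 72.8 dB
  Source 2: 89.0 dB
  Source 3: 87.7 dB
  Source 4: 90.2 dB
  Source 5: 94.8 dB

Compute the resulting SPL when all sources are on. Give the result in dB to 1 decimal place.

97.4 dB

Converting to relative power and adding: 10^(72.8/10) + 10^(89.0/10) + 10^(87.7/10) + 10^(90.2/10) + 10^(94.8/10) = 5.469e+09.
L_total = 10·log₁₀(5.469e+09) = 97.4 dB.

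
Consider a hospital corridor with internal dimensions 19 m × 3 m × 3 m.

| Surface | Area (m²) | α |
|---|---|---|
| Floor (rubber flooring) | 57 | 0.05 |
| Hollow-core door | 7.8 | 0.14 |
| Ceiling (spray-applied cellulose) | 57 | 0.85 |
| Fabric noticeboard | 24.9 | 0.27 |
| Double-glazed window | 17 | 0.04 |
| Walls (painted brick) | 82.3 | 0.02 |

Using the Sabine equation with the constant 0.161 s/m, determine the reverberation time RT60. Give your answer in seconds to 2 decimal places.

0.45 s

A = Σ Sᵢαᵢ = 57×0.05 + 7.8×0.14 + 57×0.85 + 24.9×0.27 + 17×0.04 + 82.3×0.02 = 61.441 sabins.
Room volume: 171 m³.
Sabine: RT60 = 0.161 × 171 / 61.441 = 0.45 s.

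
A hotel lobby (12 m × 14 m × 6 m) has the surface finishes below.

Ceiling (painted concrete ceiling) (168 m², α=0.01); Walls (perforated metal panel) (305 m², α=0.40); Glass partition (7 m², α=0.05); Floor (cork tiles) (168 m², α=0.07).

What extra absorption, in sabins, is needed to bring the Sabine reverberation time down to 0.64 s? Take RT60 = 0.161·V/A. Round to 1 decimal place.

Total absorption A₁ = 168×0.01 + 305×0.40 + 7×0.05 + 168×0.07
  = 1.680 + 122.000 + 0.350 + 11.760 = 135.790 m² sabins.
Target A₂ = 0.161·1008/0.64 = 253.575 sabins (V = 1008 m³).
ΔA = A₂ − A₁ = 253.575 − 135.790 = 117.8 sabins.

117.8 sabins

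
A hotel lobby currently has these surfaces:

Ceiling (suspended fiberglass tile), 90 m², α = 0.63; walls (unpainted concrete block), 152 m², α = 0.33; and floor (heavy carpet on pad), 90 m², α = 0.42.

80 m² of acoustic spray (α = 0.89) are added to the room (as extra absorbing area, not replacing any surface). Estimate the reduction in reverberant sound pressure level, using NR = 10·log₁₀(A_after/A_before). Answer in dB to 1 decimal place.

Equivalent absorption area: A_before = 90×0.63 + 152×0.33 + 90×0.42 = 144.660 m².
Added absorption = 80 × 0.89 = 71.200 sabins.
New total A_after = 215.860 sabins.
Reduction = 10 log₁₀(A_after/A_before) = 10 log₁₀(1.4922) = 1.7 dB.

1.7 dB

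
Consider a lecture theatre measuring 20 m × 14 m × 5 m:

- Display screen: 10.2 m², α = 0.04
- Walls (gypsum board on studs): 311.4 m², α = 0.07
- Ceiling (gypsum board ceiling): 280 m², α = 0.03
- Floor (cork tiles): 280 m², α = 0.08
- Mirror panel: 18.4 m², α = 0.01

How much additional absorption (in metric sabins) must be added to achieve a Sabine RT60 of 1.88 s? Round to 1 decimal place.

Equivalent absorption area: A₁ = 10.2×0.04 + 311.4×0.07 + 280×0.03 + 280×0.08 + 18.4×0.01 = 53.190 m².
Target A₂ = 0.161·1400/1.88 = 119.894 sabins (V = 1400 m³).
Additional absorption ΔA = 119.894 − 53.190 = 66.7 sabins.

66.7 sabins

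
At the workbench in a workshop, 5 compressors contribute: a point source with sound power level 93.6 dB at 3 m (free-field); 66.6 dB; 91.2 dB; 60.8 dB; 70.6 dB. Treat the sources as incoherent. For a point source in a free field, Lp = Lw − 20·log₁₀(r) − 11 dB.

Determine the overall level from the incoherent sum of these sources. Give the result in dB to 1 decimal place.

91.3 dB

Source at 3 m: Lp = 93.6 − 20·log₁₀(3) − 11 = 73.1 dB.
Sum in the linear (power) domain: Σ 10^(Lᵢ/10) = 10^(73.1/10) + 10^(66.6/10) + 10^(91.2/10) + 10^(60.8/10) + 10^(70.6/10) = 1.356e+09.
L_total = 10·log₁₀(1.356e+09) = 91.3 dB.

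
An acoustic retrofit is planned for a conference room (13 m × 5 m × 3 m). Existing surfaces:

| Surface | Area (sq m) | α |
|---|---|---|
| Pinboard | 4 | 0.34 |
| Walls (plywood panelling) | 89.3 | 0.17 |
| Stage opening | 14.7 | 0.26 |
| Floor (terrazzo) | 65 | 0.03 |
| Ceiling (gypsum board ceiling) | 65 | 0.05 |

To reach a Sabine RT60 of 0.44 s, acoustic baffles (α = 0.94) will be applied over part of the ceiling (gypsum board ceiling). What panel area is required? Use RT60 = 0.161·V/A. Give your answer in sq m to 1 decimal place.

51.4

Equivalent absorption area: A₁ = 4·0.34 + 89.3·0.17 + 14.7·0.26 + 65·0.03 + 65·0.05 = 25.563 sq m.
Required A₂ = 0.161·195/0.44 = 71.352 sabins.
Absorption to add: 71.352 − 25.563 = 45.789 sabins.
Net gain per sq m: Δα = 0.94 − 0.05 = 0.89.
Panel area = 45.789 / 0.89 = 51.4 sq m.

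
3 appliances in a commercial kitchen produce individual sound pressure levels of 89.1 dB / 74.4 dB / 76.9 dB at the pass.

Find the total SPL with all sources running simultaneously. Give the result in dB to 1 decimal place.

89.5 dB

Sum in the linear (power) domain: Σ 10^(Lᵢ/10) = 10^(89.1/10) + 10^(74.4/10) + 10^(76.9/10) = 8.894e+08.
L_total = 10·log₁₀(8.894e+08) = 89.5 dB.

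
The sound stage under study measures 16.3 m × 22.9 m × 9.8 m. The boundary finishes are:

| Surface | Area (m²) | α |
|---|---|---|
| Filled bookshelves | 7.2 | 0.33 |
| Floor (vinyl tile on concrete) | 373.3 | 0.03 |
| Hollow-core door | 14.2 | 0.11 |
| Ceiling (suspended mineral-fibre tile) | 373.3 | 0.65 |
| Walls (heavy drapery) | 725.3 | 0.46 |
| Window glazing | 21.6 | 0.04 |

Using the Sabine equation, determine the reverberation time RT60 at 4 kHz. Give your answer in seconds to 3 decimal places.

0.994 s

Total absorption A = 7.2×0.33 + 373.3×0.03 + 14.2×0.11 + 373.3×0.65 + 725.3×0.46 + 21.6×0.04
  = 2.376 + 11.199 + 1.562 + 242.645 + 333.638 + 0.864 = 592.284 m² sabins.
Volume V = 16.3 × 22.9 × 9.8 = 3658.046 m³.
Sabine: RT60 = 0.161 × 3658.046 / 592.284 = 0.994 s.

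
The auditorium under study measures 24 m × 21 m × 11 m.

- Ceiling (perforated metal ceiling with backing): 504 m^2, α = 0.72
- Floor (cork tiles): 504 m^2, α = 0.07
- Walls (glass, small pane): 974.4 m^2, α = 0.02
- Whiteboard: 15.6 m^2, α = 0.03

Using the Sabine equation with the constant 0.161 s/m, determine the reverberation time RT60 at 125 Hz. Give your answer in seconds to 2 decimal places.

Total absorption A = 504*0.72 + 504*0.07 + 974.4*0.02 + 15.6*0.03
  = 362.880 + 35.280 + 19.488 + 0.468 = 418.116 m^2 sabins.
Room volume: 5544 m³.
RT60 = 0.161 · V / A = 0.161 × 5544 / 418.116 = 2.13 s.

2.13 sec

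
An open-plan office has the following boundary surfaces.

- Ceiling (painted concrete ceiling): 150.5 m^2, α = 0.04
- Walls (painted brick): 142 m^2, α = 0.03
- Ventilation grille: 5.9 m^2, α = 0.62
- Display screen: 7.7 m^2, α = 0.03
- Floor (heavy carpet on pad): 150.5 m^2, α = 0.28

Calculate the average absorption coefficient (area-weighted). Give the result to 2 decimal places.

S = Σ Sᵢ = 150.5 + 142 + 5.9 + 7.7 + 150.5 = 456.6 m^2.
Σ(Sᵢαᵢ) = 150.5×0.04 + 142×0.03 + 5.9×0.62 + 7.7×0.03 + 150.5×0.28 = 56.309.
ᾱ = 56.309 / 456.6 = 0.12.

0.12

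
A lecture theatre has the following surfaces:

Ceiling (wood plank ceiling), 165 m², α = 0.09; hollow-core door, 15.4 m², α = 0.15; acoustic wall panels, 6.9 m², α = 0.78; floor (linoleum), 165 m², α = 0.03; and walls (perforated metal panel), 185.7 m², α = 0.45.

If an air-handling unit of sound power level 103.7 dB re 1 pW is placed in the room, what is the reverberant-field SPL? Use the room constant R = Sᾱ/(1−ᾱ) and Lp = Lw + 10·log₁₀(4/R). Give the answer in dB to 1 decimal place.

A = 111.057 sabins; S = 538.0 m².
ᾱ = 0.2064, so room constant R = A/(1−ᾱ) = 139.941 m².
Lp = 103.7 + 10·log₁₀(4/139.941) = 103.7 + (-15.44) = 88.3 dB.

88.3 dB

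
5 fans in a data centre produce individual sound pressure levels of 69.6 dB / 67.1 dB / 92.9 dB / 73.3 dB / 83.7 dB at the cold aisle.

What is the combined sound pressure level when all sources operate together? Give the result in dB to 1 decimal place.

93.5 dB

Sum in the linear (power) domain: Σ 10^(Lᵢ/10) = 10^(69.6/10) + 10^(67.1/10) + 10^(92.9/10) + 10^(73.3/10) + 10^(83.7/10) = 2.22e+09.
Combined level = 10 log₁₀(2.22e+09) = 93.5 dB.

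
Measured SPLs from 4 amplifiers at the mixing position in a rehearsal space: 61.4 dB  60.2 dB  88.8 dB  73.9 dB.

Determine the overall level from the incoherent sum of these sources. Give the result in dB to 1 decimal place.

Sum in the linear (power) domain: Σ 10^(Lᵢ/10) = 10^(61.4/10) + 10^(60.2/10) + 10^(88.8/10) + 10^(73.9/10) = 7.856e+08.
L_total = 10·log₁₀(7.856e+08) = 89.0 dB.

89.0 dB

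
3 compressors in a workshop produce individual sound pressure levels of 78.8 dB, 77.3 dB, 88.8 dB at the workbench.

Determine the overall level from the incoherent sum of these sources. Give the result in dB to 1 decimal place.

89.5 dB

Converting to relative power and adding: 10^(78.8/10) + 10^(77.3/10) + 10^(88.8/10) = 8.881e+08.
L_total = 10·log₁₀(8.881e+08) = 89.5 dB.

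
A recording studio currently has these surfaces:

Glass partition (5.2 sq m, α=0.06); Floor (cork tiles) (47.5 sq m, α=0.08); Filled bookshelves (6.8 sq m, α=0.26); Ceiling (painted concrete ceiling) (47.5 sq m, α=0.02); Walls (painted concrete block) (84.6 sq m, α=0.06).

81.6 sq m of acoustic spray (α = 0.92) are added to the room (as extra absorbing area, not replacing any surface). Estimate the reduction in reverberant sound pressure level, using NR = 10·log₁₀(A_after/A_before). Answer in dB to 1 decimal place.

Equivalent absorption area: A_before = 5.2*0.06 + 47.5*0.08 + 6.8*0.26 + 47.5*0.02 + 84.6*0.06 = 11.906 sq m.
Treatment contributes 81.6·0.92 = 75.072 sabins.
New total A_after = 86.978 sabins.
NR = 10·log₁₀(86.978/11.906) = 8.6 dB.

8.6 dB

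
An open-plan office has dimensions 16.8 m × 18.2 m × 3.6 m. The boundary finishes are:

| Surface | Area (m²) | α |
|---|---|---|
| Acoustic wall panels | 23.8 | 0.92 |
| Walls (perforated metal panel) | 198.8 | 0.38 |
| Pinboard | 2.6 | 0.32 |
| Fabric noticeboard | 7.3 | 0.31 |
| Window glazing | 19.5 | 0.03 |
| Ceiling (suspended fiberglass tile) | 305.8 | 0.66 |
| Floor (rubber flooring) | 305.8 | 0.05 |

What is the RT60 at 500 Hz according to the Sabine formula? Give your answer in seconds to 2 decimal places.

0.56 seconds

A = Σ Sᵢαᵢ = 23.8*0.92 + 198.8*0.38 + 2.6*0.32 + 7.3*0.31 + 19.5*0.03 + 305.8*0.66 + 305.8*0.05 = 318.238 sabins.
V = 16.8·18.2·3.6 = 1100.736 m³.
T = 0.161 V/A = 0.161·1100.736/318.238 = 0.56 s.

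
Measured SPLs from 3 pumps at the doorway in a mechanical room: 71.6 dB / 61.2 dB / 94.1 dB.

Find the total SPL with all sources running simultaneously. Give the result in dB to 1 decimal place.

94.1 dB

Converting to relative power and adding: 10^(71.6/10) + 10^(61.2/10) + 10^(94.1/10) = 2.586e+09.
Combined level = 10 log₁₀(2.586e+09) = 94.1 dB.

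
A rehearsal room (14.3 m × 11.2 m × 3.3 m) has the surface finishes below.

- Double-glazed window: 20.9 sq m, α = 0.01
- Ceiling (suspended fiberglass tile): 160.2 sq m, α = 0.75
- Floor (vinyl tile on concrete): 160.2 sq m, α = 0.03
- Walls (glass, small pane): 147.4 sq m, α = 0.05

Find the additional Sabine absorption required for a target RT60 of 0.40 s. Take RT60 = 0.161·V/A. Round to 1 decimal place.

80.2 sabins

Equivalent absorption area: A₁ = 20.9×0.01 + 160.2×0.75 + 160.2×0.03 + 147.4×0.05 = 132.535 sq m.
For T = 0.40 s, need A₂ = 0.161·V/T = 0.161·528.528/0.40 = 212.733 sabins.
Additional absorption ΔA = 212.733 − 132.535 = 80.2 sabins.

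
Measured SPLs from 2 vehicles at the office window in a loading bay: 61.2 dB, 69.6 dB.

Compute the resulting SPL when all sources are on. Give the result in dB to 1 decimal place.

Converting to relative power and adding: 10^(61.2/10) + 10^(69.6/10) = 1.044e+07.
Combined level = 10 log₁₀(1.044e+07) = 70.2 dB.

70.2 dB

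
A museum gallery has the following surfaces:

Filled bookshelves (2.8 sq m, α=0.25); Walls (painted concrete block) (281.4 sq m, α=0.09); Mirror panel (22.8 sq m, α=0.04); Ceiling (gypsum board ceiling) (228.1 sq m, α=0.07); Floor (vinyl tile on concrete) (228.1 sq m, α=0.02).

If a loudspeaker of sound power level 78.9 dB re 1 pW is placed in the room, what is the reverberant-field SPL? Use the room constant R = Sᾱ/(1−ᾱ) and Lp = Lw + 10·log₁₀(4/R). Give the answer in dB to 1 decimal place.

67.9 dB

A = 47.467 sabins; S = 763.2 sq m.
ᾱ = 47.467/763.2 = 0.0622; R = Sᾱ/(1−ᾱ) = 47.467/(1−0.0622) = 50.615 sq m.
Lp = Lw + 10 log₁₀(4/R) = 78.9 -11.02 = 67.9 dB.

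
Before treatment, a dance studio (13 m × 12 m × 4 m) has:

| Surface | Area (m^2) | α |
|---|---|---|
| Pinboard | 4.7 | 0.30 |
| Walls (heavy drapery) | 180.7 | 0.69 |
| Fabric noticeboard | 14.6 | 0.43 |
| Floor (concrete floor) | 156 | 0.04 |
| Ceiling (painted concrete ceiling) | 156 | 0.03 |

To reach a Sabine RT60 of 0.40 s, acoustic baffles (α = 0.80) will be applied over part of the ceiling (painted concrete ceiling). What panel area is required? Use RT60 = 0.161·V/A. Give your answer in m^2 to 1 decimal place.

140.1

Equivalent absorption area: A₁ = 4.7*0.30 + 180.7*0.69 + 14.6*0.43 + 156*0.04 + 156*0.03 = 143.291 m^2.
Required A₂ = 0.161·624/0.40 = 251.160 sabins.
ΔA needed = 251.160 − 143.291 = 107.869 sabins.
Each m^2 of panel replacing the ceiling (painted concrete ceiling) adds (0.80 − 0.03) = 0.77 sabins.
Area = ΔA/Δα = 107.869/0.77 = 140.1 m^2.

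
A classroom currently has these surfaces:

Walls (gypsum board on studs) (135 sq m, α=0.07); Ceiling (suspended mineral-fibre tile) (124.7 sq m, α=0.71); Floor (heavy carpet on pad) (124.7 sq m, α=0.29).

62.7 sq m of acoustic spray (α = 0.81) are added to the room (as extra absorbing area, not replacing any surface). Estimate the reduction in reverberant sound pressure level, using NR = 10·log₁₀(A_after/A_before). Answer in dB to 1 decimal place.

1.4 dB

Total absorption A_before = 135×0.07 + 124.7×0.71 + 124.7×0.29
  = 9.450 + 88.537 + 36.163 = 134.150 sq m sabins.
Treatment contributes 62.7·0.81 = 50.787 sabins.
A_after = 134.150 + 50.787 = 184.937 sabins.
NR = 10·log₁₀(184.937/134.150) = 1.4 dB.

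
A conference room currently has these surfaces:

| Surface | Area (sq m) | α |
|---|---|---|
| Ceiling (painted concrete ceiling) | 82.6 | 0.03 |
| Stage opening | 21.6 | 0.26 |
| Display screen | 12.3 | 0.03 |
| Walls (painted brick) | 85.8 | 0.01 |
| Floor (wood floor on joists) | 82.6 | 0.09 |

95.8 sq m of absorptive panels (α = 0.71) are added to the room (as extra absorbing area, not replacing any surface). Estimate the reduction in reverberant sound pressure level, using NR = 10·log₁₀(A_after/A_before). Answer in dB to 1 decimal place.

7.0 dB

A_before = Σ Sᵢαᵢ = 82.6*0.03 + 21.6*0.26 + 12.3*0.03 + 85.8*0.01 + 82.6*0.09 = 16.755 sabins.
Added absorption = 95.8 × 0.71 = 68.018 sabins.
New total A_after = 84.773 sabins.
NR = 10·log₁₀(84.773/16.755) = 7.0 dB.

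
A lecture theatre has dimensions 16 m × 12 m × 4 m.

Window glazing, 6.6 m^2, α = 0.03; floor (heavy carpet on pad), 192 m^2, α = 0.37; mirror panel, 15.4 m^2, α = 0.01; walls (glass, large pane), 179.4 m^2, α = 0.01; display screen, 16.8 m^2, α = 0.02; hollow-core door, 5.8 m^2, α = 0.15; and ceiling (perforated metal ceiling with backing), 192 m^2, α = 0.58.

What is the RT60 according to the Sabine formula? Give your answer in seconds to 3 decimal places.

0.666 seconds

Total absorption A = 6.6·0.03 + 192·0.37 + 15.4·0.01 + 179.4·0.01 + 16.8·0.02 + 5.8·0.15 + 192·0.58
  = 0.198 + 71.040 + 0.154 + 1.794 + 0.336 + 0.870 + 111.360 = 185.752 m^2 sabins.
V = 16·12·4 = 768 m³.
Sabine: RT60 = 0.161 × 768 / 185.752 = 0.666 s.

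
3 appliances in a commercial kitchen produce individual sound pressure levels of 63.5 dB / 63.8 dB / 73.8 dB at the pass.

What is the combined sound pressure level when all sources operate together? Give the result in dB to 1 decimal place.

74.6 dB

Converting to relative power and adding: 10^(63.5/10) + 10^(63.8/10) + 10^(73.8/10) = 2.863e+07.
L_total = 10·log₁₀(2.863e+07) = 74.6 dB.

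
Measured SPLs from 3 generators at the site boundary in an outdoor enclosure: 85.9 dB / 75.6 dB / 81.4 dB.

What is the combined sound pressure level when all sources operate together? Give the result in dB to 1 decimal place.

87.5 dB

Sum in the linear (power) domain: Σ 10^(Lᵢ/10) = 10^(85.9/10) + 10^(75.6/10) + 10^(81.4/10) = 5.634e+08.
L_total = 10·log₁₀(5.634e+08) = 87.5 dB.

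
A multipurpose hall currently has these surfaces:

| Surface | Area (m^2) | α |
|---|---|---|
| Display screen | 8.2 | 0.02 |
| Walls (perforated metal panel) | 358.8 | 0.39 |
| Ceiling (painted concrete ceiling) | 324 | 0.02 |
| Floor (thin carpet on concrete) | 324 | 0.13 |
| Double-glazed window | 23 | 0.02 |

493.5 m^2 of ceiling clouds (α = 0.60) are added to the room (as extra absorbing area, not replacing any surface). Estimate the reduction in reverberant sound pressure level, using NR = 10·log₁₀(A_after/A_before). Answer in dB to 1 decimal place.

A_before = Σ Sᵢαᵢ = 8.2×0.02 + 358.8×0.39 + 324×0.02 + 324×0.13 + 23×0.02 = 189.156 sabins.
Added absorption = 493.5 × 0.60 = 296.100 sabins.
New total A_after = 485.256 sabins.
NR = 10·log₁₀(485.256/189.156) = 4.1 dB.

4.1 dB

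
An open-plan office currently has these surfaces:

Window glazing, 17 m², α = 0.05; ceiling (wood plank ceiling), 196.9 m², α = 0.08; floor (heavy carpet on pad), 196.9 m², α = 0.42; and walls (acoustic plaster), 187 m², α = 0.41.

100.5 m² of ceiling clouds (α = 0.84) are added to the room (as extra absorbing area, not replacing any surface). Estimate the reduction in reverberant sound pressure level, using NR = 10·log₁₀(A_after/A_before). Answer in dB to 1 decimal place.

Total absorption A_before = 17*0.05 + 196.9*0.08 + 196.9*0.42 + 187*0.41
  = 0.850 + 15.752 + 82.698 + 76.670 = 175.970 m² sabins.
Added absorption = 100.5 × 0.84 = 84.420 sabins.
A_after = 175.970 + 84.420 = 260.390 sabins.
Reduction = 10 log₁₀(A_after/A_before) = 10 log₁₀(1.4797) = 1.7 dB.

1.7 dB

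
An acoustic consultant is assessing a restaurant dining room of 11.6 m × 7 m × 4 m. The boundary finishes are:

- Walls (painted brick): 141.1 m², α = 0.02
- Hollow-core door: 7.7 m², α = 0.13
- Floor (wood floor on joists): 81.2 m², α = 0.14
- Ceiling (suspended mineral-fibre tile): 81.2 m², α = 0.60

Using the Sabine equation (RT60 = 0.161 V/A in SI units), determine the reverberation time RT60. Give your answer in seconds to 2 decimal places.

Total absorption A = 141.1×0.02 + 7.7×0.13 + 81.2×0.14 + 81.2×0.60
  = 2.822 + 1.001 + 11.368 + 48.720 = 63.911 m² sabins.
Room volume: 324.8 m³.
RT60 = 0.161 · V / A = 0.161 × 324.8 / 63.911 = 0.82 s.

0.82 sec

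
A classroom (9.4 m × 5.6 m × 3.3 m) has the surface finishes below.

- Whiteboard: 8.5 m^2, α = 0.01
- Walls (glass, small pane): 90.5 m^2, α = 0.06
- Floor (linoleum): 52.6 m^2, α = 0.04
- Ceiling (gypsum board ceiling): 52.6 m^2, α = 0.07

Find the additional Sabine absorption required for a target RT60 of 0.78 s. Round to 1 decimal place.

Summing Sᵢαᵢ: 0.085 + 5.430 + 2.104 + 3.682 → A₁ = 11.301 sabins.
For T = 0.78 s, need A₂ = 0.161·V/T = 0.161·173.712/0.78 = 35.856 sabins.
ΔA = A₂ − A₁ = 35.856 − 11.301 = 24.6 sabins.

24.6 sabins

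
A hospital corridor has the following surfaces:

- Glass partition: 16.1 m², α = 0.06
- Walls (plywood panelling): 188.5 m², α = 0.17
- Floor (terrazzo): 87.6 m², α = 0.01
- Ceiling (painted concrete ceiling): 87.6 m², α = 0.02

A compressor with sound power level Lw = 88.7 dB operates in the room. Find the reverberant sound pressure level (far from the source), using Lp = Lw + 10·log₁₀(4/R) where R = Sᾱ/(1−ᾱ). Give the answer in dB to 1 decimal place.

78.8 dB

Σ(Sᵢαᵢ) = 16.1×0.06 + 188.5×0.17 + 87.6×0.01 + 87.6×0.02 = 35.639; total area S = 379.8 m².
ᾱ = 35.639/379.8 = 0.0938; R = Sᾱ/(1−ᾱ) = 35.639/(1−0.0938) = 39.328 m².
Lp = Lw + 10 log₁₀(4/R) = 88.7 -9.93 = 78.8 dB.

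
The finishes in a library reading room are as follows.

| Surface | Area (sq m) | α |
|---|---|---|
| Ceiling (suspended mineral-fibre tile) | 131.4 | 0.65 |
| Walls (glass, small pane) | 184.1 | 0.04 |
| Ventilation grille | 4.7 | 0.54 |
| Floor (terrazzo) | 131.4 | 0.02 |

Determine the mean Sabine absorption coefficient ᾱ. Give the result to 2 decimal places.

S = Σ Sᵢ = 131.4 + 184.1 + 4.7 + 131.4 = 451.6 sq m.
Σ(Sᵢαᵢ) = 131.4×0.65 + 184.1×0.04 + 4.7×0.54 + 131.4×0.02 = 97.940.
ᾱ = A/S = 0.22.

0.22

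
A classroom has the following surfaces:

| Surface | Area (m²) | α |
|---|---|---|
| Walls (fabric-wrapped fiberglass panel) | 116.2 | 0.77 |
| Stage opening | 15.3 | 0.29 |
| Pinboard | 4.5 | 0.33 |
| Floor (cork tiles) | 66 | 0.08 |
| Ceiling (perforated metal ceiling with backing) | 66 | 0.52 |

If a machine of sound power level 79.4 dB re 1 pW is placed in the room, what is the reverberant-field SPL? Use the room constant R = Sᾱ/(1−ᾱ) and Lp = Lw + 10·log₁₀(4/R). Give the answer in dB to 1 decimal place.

61.1 dB

Σ(Sᵢαᵢ) = 116.2×0.77 + 15.3×0.29 + 4.5×0.33 + 66×0.08 + 66×0.52 = 134.996; total area S = 268.0 m².
ᾱ = 0.5037, so room constant R = A/(1−ᾱ) = 272.005 m².
Lp = Lw + 10 log₁₀(4/R) = 79.4 -18.33 = 61.1 dB.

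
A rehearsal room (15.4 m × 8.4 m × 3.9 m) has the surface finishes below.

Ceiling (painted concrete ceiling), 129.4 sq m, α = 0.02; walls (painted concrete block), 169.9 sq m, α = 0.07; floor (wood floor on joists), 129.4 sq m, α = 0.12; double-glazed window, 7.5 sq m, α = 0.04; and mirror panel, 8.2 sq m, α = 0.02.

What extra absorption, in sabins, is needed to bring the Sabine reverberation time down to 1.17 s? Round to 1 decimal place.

Equivalent absorption area: A₁ = 129.4*0.02 + 169.9*0.07 + 129.4*0.12 + 7.5*0.04 + 8.2*0.02 = 30.473 sq m.
For T = 1.17 s, need A₂ = 0.161·V/T = 0.161·504.504/1.17 = 69.423 sabins.
Shortfall: 69.423 − 30.473 = 39.0 sabins.

39.0 sabins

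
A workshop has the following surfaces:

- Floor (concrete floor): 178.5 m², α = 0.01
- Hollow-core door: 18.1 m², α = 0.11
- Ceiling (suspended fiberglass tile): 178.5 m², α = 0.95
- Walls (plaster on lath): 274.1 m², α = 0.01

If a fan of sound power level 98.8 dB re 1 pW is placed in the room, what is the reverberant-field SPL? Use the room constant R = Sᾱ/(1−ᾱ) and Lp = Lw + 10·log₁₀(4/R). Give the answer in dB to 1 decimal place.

81.0 dB

Σ(Sᵢαᵢ) = 178.5×0.01 + 18.1×0.11 + 178.5×0.95 + 274.1×0.01 = 176.092; total area S = 649.2 m².
ᾱ = 176.092/649.2 = 0.2712; R = Sᾱ/(1−ᾱ) = 176.092/(1−0.2712) = 241.619 m².
Lp = 98.8 + 10·log₁₀(4/241.619) = 98.8 + (-17.81) = 81.0 dB.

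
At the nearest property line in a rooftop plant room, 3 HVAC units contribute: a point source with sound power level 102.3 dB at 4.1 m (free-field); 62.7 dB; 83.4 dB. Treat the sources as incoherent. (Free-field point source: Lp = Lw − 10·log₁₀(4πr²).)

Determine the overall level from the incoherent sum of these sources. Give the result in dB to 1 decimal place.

84.8 dB

Source at 4.1 m: Lp = 102.3 − 10·log₁₀(4π·4.1²) = 102.3 − 10·log₁₀(211.241) = 79.1 dB.
Sum in the linear (power) domain: Σ 10^(Lᵢ/10) = 10^(79.1/10) + 10^(62.7/10) + 10^(83.4/10) = 3.019e+08.
Combined level = 10 log₁₀(3.019e+08) = 84.8 dB.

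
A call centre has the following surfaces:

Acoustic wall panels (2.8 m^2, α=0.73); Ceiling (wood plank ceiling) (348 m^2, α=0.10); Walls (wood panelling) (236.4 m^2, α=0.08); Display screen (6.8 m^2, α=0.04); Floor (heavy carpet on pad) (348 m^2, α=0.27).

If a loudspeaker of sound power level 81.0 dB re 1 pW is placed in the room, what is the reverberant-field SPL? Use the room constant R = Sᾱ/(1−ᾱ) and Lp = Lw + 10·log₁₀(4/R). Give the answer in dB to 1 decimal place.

Σ(Sᵢαᵢ) = 2.8×0.73 + 348×0.10 + 236.4×0.08 + 6.8×0.04 + 348×0.27 = 149.988; total area S = 942.0 m^2.
ᾱ = 149.988/942.0 = 0.1592; R = Sᾱ/(1−ᾱ) = 149.988/(1−0.1592) = 178.387 m^2.
Lp = Lw + 10 log₁₀(4/R) = 81.0 -16.49 = 64.5 dB.

64.5 dB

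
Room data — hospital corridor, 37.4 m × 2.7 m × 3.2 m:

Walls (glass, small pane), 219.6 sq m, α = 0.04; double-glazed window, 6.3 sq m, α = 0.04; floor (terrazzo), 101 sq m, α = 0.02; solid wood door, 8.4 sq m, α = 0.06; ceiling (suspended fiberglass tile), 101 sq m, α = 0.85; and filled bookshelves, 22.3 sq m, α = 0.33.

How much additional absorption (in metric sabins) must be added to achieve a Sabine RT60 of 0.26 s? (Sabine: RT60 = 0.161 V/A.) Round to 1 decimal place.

95.3 sabins

Total absorption A₁ = 219.6*0.04 + 6.3*0.04 + 101*0.02 + 8.4*0.06 + 101*0.85 + 22.3*0.33
  = 8.784 + 0.252 + 2.020 + 0.504 + 85.850 + 7.359 = 104.769 sq m sabins.
V = 323.136 m³. Required absorption A₂ = 0.161 × 323.136 / 0.26 = 200.096 sabins.
ΔA = A₂ − A₁ = 200.096 − 104.769 = 95.3 sabins.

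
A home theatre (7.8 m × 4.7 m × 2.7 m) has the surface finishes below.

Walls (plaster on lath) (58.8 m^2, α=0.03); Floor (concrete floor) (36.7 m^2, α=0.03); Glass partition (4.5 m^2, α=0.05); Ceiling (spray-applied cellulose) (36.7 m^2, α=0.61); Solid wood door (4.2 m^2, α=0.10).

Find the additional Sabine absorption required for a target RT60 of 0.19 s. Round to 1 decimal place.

A₁ = Σ Sᵢαᵢ = 58.8*0.03 + 36.7*0.03 + 4.5*0.05 + 36.7*0.61 + 4.2*0.10 = 25.897 sabins.
Target A₂ = 0.161·98.982/0.19 = 83.874 sabins (V = 98.982 m³).
Shortfall: 83.874 − 25.897 = 58.0 sabins.

58.0 sabins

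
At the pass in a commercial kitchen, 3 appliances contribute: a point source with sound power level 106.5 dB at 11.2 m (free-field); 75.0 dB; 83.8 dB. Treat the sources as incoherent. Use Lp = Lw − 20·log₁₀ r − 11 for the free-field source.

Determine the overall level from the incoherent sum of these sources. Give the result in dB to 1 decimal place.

84.8 dB

Source at 11.2 m: Lp = 106.5 − 20·log₁₀(11.2) − 11 = 74.5 dB.
Σ 10^(Lᵢ/10) = 2.997e+08.
L_total = 10·log₁₀(2.997e+08) = 84.8 dB.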